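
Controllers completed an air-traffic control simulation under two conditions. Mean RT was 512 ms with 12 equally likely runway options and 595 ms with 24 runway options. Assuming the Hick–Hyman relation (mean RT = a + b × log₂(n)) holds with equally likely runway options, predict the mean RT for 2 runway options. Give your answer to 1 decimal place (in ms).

297.4 ms

RT is linear in log₂ n, so two points fix the line:
  b = (595 − 512) / (log₂ 24 − log₂ 12) = 83 / (4.5850 − 3.5850) = 83.000 ms/bit
  a = 512 − 83.000 × 3.5850 = 214.448 ms
Then RT(2) = 214.448 + 83.000 × log₂ 2 = 214.448 + 83.000 × 1 ≈ 297.448 ms.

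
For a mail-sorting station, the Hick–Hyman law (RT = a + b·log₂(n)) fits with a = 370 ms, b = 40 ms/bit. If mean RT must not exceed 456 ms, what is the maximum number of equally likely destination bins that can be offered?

Set 370 + 40·log₂ n ≤ 456 → log₂ n ≤ (456 − 370)/40 = 2.1500.
So n ≤ 2^2.1500 = 4.438; the largest integer n is 4.

4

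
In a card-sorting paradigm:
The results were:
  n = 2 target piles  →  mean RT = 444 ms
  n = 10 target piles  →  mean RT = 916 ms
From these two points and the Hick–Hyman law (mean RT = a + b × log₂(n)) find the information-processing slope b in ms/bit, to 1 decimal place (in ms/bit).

Slope: b = (916 − 444) / (log₂ 10 − log₂ 2) = 472/2.3219 = 203.279 ms/bit.

203.3 ms/bit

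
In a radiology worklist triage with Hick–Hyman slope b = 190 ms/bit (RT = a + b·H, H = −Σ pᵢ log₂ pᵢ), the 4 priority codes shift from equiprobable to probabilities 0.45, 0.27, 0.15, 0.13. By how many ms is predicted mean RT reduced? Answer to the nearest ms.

The RT saving is b·ΔH. Equiprobable H₀ = log₂(4) = 2.0000 bits; with the given probabilities H = 1.8216 bits.
b·(H₀ − H) = 190 × (2.0000 − 1.8216) = 33.89 ms.

34 ms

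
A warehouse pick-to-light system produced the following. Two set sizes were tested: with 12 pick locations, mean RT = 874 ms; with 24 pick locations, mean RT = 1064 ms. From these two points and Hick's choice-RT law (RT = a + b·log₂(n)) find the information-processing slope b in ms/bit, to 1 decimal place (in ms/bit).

b = (RT₂ − RT₁)/(log₂ n₂ − log₂ n₁) = (1064 − 874)/(4.5850 − 3.5850) = 190.000 ms/bit.

190.0 ms/bit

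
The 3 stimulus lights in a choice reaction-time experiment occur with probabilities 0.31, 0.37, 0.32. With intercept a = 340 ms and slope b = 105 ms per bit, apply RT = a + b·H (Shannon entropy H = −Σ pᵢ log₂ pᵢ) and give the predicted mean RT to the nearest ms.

H = 0.31·log₂(1/0.31) + 0.37·log₂(1/0.37) + 0.32·log₂(1/0.32) = 1.5806 bits.
RT = 340 + 105 × 1.5806 = 505.96 ms.

506 ms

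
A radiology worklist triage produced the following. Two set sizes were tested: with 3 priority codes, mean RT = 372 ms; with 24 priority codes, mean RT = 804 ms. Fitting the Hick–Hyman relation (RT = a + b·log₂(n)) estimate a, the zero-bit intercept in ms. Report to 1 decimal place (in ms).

143.8 ms

b = (RT₂ − RT₁)/(log₂ n₂ − log₂ n₁) = (804 − 372)/(4.5850 − 1.5850) = 144.000 ms/bit.
Intercept: a = 372 − 144.000·log₂(3) = 143.765 ms.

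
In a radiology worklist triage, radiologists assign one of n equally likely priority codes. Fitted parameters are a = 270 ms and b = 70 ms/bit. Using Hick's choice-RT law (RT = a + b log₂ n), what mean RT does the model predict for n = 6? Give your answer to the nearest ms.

log₂(6) = 2.5850 bits, so RT = 270 + 70 × 2.5850 ≈ 450.947 ms.

451 ms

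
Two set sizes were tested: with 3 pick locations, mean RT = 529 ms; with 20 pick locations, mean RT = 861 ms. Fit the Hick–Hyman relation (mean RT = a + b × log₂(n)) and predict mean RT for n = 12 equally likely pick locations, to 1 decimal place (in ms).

771.6 ms

RT is linear in log₂ n, so two points fix the line:
  b = (861 − 529) / (log₂ 20 − log₂ 3) = 332 / (4.3219 − 1.5850) = 121.302 ms/bit
  a = 529 − 121.302 × 1.5850 = 336.741 ms
Then RT(12) = 336.741 + 121.302 × log₂ 12 = 336.741 + 121.302 × 3.5850 ≈ 771.604 ms.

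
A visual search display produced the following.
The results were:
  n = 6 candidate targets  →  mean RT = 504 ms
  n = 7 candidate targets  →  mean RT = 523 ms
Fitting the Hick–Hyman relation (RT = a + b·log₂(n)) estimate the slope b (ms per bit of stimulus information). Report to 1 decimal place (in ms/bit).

85.4 ms/bit

The slope on a log₂ axis is (523 − 504) / (2.8074 − 2.5850) = 85.435 ms/bit.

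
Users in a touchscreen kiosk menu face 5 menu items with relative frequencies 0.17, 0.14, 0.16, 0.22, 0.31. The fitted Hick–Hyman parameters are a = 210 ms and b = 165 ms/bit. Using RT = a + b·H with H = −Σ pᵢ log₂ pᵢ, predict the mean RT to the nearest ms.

H = 0.17·log₂(1/0.17) + 0.14·log₂(1/0.14) + 0.16·log₂(1/0.16) + 0.22·log₂(1/0.22) + 0.31·log₂(1/0.31) = 2.2591 bits.
RT = 210 + 165 × 2.2591 = 582.75 ms.

583 ms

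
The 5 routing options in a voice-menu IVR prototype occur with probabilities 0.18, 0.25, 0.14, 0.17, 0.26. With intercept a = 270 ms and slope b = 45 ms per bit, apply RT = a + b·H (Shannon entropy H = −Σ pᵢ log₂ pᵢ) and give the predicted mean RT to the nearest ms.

Entropy contributions −pᵢ log₂ pᵢ: 0.4453, 0.5000, 0.3971, 0.4346, 0.5053; sum H = 2.2823 bits.
RT = a + bH = 270 + 45·2.2823 = 372.70 ms.

373 ms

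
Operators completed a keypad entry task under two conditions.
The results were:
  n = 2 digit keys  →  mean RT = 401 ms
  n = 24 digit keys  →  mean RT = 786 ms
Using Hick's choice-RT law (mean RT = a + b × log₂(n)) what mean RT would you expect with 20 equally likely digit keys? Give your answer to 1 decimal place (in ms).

With log₂ n on the abscissa the relation is linear; from the two conditions:
  b = (786 − 401) / (log₂ 24 − log₂ 2) = 385 / (4.5850 − 1) = 107.393 ms/bit
  a = 401 − 107.393 × 1 = 293.607 ms
Then RT(20) = 293.607 + 107.393 × log₂ 20 = 293.607 + 107.393 × 4.3219 ≈ 757.752 ms.

757.8 ms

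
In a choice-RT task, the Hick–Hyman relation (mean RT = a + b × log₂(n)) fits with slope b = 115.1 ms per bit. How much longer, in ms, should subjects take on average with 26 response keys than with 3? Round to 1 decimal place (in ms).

The intercept a cancels: ΔRT = b·(log₂ n₂ − log₂ n₁) = b·log₂(n₂/n₁).
log₂(26) − log₂(3) = 4.7004 − 1.5850 = 3.1155.
ΔRT = 115.1 × 3.1155 = 358.591 ms.

358.6 ms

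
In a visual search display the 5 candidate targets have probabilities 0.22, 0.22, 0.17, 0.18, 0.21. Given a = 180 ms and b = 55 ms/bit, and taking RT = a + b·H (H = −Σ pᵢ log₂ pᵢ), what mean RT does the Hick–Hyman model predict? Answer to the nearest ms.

Entropy contributions −pᵢ log₂ pᵢ: 0.4806, 0.4806, 0.4346, 0.4453, 0.4728; sum H = 2.3139 bits.
RT = a + bH = 180 + 55·2.3139 = 307.26 ms.

307 ms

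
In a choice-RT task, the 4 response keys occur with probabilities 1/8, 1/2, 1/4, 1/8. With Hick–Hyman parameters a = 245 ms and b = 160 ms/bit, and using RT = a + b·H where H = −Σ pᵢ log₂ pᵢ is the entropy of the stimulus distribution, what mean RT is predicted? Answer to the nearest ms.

H = −Σ pᵢ log₂ pᵢ = 0.125·3 + 0.5·1 + 0.25·2 + 0.125·3 = 1.750 bits.
RT = 245 + 160 × 1.750 = 525.00 ms.

525 ms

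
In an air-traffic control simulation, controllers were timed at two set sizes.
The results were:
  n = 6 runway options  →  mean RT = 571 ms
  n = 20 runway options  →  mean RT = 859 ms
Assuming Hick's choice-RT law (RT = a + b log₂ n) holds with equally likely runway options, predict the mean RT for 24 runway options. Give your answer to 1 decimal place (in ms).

RT is linear in log₂ n, so two points fix the line:
  b = (859 − 571) / (log₂ 20 − log₂ 6) = 288 / (4.3219 − 2.5850) = 165.806 ms/bit
  a = 571 − 165.806 × 2.5850 = 142.397 ms
Then RT(24) = 142.397 + 165.806 × log₂ 24 = 142.397 + 165.806 × 4.5850 ≈ 902.613 ms.

902.6 ms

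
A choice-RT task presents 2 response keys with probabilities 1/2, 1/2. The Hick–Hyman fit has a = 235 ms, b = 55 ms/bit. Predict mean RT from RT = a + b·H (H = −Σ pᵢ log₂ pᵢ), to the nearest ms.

Each term −pᵢ log₂ pᵢ: 0.5·1 + 0.5·1; summed, H = 1.000 bits.
Mean RT = a + bH = 235 + 55·1.000 = 290.00 ms.

290 ms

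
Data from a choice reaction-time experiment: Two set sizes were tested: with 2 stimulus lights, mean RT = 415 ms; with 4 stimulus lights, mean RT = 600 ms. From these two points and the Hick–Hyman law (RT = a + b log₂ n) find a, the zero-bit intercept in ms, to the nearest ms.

Slope: b = (600 − 415) / (log₂ 4 − log₂ 2) = 185/1.0000 = 185 ms/bit.
a = RT₁ − b·log₂ n₁ = 415 − 185 × 1 = 230.000 ms.

230 ms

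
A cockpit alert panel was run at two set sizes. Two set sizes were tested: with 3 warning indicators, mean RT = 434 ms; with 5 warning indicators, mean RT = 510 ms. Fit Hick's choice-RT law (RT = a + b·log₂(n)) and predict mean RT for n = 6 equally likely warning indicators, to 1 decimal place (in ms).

With log₂ n on the abscissa the relation is linear; from the two conditions:
  b = (510 − 434) / (log₂ 5 − log₂ 3) = 76 / (2.3219 − 1.5850) = 103.126 ms/bit
  a = 434 − 103.126 × 1.5850 = 270.550 ms
Then RT(6) = 270.550 + 103.126 × log₂ 6 = 270.550 + 103.126 × 2.5850 ≈ 537.126 ms.

537.1 ms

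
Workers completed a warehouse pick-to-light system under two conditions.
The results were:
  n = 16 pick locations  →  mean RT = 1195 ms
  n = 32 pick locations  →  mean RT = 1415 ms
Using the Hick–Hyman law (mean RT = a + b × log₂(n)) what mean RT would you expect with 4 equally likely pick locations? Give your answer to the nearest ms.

Solve the two-equation system in a and b:
  b = (1415 − 1195) / (log₂ 32 − log₂ 16) = 220 / (5 − 4) = 220 ms/bit
  a = 1195 − 220 × 4 = 315 ms
Then RT(4) = 315 + 220 × log₂ 4 = 315 + 220 × 2 ≈ 755.000 ms.

755 ms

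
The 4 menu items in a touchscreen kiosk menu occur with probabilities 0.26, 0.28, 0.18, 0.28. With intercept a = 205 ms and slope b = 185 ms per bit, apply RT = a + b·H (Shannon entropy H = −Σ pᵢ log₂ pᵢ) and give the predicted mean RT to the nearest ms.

H = 0.26·log₂(1/0.26) + 0.28·log₂(1/0.28) + 0.18·log₂(1/0.18) + 0.28·log₂(1/0.28) = 1.9790 bits.
RT = 205 + 185 × 1.9790 = 571.12 ms.

571 ms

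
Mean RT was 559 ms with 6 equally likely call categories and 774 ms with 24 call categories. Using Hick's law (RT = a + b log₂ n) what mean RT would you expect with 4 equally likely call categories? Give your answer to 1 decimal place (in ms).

496.1 ms

Solve the two-equation system in a and b:
  b = (774 − 559) / (log₂ 24 − log₂ 6) = 215 / (4.5850 − 2.5850) = 107.500 ms/bit
  a = 559 − 107.500 × 2.5850 = 281.117 ms
Then RT(4) = 281.117 + 107.500 × log₂ 4 = 281.117 + 107.500 × 2 ≈ 496.117 ms.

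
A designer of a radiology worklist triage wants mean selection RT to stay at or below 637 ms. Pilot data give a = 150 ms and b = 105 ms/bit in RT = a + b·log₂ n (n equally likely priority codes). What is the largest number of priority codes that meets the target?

24

Information budget: (637 − 150)/105 = 4.6381 bits, so n ≤ 2^4.6381 = 24.900 → at most 24.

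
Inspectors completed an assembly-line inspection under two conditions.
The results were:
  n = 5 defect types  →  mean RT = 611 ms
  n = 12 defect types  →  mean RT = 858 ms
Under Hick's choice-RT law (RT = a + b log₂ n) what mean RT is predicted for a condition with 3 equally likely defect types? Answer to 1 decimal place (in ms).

466.9 ms

Fit slope and intercept:
  b = (858 − 611) / (log₂ 12 − log₂ 5) = 247 / (3.5850 − 2.3219) = 195.561 ms/bit
  a = 611 − 195.561 × 2.3219 = 156.922 ms
Then RT(3) = 156.922 + 195.561 × log₂ 3 = 156.922 + 195.561 × 1.5850 ≈ 466.878 ms.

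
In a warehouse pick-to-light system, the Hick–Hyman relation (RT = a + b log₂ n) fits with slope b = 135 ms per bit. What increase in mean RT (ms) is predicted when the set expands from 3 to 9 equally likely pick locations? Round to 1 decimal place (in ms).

The intercept a cancels: ΔRT = b·(log₂ n₂ − log₂ n₁) = b·log₂(n₂/n₁).
log₂(9) − log₂(3) = 3.1699 − 1.5850 = 1.5850.
ΔRT = 135 × 1.5850 = 213.970 ms.

214.0 ms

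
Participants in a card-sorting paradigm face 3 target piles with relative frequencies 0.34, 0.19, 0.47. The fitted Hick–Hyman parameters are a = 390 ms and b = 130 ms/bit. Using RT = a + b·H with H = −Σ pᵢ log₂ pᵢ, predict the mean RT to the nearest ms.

Entropy contributions −pᵢ log₂ pᵢ: 0.5292, 0.4552, 0.5120; sum H = 1.4964 bits.
RT = a + bH = 390 + 130·1.4964 = 584.53 ms.

585 ms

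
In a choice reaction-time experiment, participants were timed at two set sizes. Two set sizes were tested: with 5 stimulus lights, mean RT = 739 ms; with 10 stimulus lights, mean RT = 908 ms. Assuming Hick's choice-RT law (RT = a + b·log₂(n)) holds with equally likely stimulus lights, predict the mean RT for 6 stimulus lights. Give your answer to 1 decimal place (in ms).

With log₂ n on the abscissa the relation is linear; from the two conditions:
  b = (908 − 739) / (log₂ 10 − log₂ 5) = 169 / (3.3219 − 2.3219) = 169.000 ms/bit
  a = 739 − 169.000 × 2.3219 = 346.594 ms
Then RT(6) = 346.594 + 169.000 × log₂ 6 = 346.594 + 169.000 × 2.5850 ≈ 783.453 ms.

783.5 ms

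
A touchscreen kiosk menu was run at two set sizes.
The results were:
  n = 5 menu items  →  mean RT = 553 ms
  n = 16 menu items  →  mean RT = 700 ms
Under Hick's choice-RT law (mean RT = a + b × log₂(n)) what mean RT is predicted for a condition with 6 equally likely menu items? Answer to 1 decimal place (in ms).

RT is linear in log₂ n, so two points fix the line:
  b = (700 − 553) / (log₂ 16 − log₂ 5) = 147 / (4 − 2.3219) = 87.601 ms/bit
  a = 553 − 87.601 × 2.3219 = 349.598 ms
Then RT(6) = 349.598 + 87.601 × log₂ 6 = 349.598 + 87.601 × 2.5850 ≈ 576.042 ms.

576.0 ms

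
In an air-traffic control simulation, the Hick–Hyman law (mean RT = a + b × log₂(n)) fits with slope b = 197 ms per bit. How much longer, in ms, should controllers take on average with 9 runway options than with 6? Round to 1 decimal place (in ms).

Only the slope matters, since a is common to both: ΔRT = b·log₂(n₂/n₁).
log₂(9) − log₂(6) = 3.1699 − 2.5850 = 0.5850.
ΔRT = 197 × 0.5850 = 115.238 ms.

115.2 ms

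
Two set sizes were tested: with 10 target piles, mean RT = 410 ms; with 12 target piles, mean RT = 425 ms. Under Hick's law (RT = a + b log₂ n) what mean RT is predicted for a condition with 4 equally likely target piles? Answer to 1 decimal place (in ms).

RT is linear in log₂ n, so two points fix the line:
  b = (425 − 410) / (log₂ 12 − log₂ 10) = 15 / (3.5850 − 3.3219) = 57.027 ms/bit
  a = 410 − 57.027 × 3.3219 = 220.561 ms
Then RT(4) = 220.561 + 57.027 × log₂ 4 = 220.561 + 57.027 × 2 ≈ 334.615 ms.

334.6 ms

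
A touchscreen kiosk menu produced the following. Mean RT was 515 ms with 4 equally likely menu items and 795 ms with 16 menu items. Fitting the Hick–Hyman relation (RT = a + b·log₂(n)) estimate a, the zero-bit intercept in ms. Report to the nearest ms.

235 ms

Slope: b = (795 − 515) / (log₂ 16 − log₂ 4) = 280/2.0000 = 140 ms/bit.
Intercept: a = 515 − 140·log₂(4) = 235.000 ms.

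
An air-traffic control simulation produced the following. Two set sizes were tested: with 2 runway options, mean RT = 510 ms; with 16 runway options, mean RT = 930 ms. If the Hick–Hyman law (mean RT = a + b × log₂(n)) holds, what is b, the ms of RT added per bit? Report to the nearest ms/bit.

Slope: b = (930 − 510) / (log₂ 16 − log₂ 2) = 420/3.0000 = 140 ms/bit.

140 ms/bit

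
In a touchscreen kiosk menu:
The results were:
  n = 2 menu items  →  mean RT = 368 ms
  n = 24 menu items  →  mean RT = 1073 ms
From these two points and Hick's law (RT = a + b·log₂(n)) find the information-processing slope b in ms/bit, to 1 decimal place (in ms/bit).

196.7 ms/bit

b = (RT₂ − RT₁)/(log₂ n₂ − log₂ n₁) = (1073 − 368)/(4.5850 − 1) = 196.655 ms/bit.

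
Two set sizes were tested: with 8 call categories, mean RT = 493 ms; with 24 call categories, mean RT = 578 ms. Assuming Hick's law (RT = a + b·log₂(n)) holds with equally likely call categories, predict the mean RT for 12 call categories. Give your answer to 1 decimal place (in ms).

524.4 ms

With log₂ n on the abscissa the relation is linear; from the two conditions:
  b = (578 − 493) / (log₂ 24 − log₂ 8) = 85 / (4.5850 − 3) = 53.629 ms/bit
  a = 493 − 53.629 × 3 = 332.113 ms
Then RT(12) = 332.113 + 53.629 × log₂ 12 = 332.113 + 53.629 × 3.5850 ≈ 524.371 ms.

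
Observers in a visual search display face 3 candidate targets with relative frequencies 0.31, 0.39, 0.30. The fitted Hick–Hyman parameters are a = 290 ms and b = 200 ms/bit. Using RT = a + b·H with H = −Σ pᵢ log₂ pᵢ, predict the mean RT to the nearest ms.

Entropy contributions −pᵢ log₂ pᵢ: 0.5238, 0.5298, 0.5211; sum H = 1.5747 bits.
RT = a + bH = 290 + 200·1.5747 = 604.94 ms.

605 ms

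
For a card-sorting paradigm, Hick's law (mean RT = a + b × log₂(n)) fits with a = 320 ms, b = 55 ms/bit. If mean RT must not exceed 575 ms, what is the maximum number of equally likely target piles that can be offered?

55·log₂ n ≤ 575 − 320 = 255, giving log₂ n ≤ 4.6364 and n ≤ 24.871. The largest whole number is 24.

24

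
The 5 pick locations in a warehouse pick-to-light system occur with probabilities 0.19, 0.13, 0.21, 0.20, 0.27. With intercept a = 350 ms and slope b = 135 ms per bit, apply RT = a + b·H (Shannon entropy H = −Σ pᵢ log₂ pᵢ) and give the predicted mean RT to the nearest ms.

658 ms

Entropy contributions −pᵢ log₂ pᵢ: 0.4552, 0.3826, 0.4728, 0.4644, 0.5100; sum H = 2.2851 bits.
RT = a + bH = 350 + 135·2.2851 = 658.49 ms.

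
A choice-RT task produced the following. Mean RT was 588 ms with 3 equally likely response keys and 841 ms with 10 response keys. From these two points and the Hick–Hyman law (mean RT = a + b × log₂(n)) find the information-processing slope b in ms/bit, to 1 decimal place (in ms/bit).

145.7 ms/bit

The slope on a log₂ axis is (841 − 588) / (3.3219 − 1.5850) = 145.656 ms/bit.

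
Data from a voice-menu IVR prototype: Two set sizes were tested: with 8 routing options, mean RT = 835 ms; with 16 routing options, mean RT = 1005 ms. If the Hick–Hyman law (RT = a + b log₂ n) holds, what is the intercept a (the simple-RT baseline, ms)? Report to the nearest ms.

325 ms

The slope on a log₂ axis is (1005 − 835) / (4 − 3) = 170 ms/bit.
a = RT₁ − b·log₂ n₁ = 835 − 170 × 3 = 325.000 ms.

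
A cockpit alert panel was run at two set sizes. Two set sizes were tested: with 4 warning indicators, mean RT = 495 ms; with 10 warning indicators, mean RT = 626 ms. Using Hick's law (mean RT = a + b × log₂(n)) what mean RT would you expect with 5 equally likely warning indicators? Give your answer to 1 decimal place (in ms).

Fit slope and intercept:
  b = (626 − 495) / (log₂ 10 − log₂ 4) = 131 / (3.3219 − 2) = 99.098 ms/bit
  a = 495 − 99.098 × 2 = 296.805 ms
Then RT(5) = 296.805 + 99.098 × log₂ 5 = 296.805 + 99.098 × 2.3219 ≈ 526.902 ms.

526.9 ms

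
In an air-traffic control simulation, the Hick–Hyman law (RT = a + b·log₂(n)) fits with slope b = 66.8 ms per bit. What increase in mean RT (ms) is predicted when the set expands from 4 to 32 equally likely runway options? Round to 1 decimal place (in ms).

ΔRT = (a + b log₂ n₂) − (a + b log₂ n₁) = b·(log₂ n₂ − log₂ n₁).
log₂(32) − log₂(4) = log₂(32/4) = log₂(8) = 3.
ΔRT = 66.8 × 3.0000 = 200.400 ms.

200.4 ms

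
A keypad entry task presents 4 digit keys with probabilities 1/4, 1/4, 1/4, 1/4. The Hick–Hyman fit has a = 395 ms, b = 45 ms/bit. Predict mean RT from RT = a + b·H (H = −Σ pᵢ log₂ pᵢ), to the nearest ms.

H = −Σ pᵢ log₂ pᵢ = 0.25·2 + 0.25·2 + 0.25·2 + 0.25·2 = 2.000 bits.
RT = 395 + 45 × 2.000 = 485.00 ms.

485 ms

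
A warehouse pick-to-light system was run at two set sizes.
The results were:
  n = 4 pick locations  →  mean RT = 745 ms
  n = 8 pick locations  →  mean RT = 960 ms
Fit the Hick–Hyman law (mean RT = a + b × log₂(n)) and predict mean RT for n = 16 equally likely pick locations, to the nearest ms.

1175 ms

RT is linear in log₂ n, so two points fix the line:
  b = (960 − 745) / (log₂ 8 − log₂ 4) = 215 / (3 − 2) = 215 ms/bit
  a = 745 − 215 × 2 = 315 ms
Then RT(16) = 315 + 215 × log₂ 16 = 315 + 215 × 4 ≈ 1175.000 ms.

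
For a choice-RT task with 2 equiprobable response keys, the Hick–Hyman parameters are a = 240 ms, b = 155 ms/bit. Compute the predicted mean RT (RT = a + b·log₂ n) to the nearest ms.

log₂(2) = 1 bits, so RT = 240 + 155 × 1 ≈ 395.000 ms.

395 ms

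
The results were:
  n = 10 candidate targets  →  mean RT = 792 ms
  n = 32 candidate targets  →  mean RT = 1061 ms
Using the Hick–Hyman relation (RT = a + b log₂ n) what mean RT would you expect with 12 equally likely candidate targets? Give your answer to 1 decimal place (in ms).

834.2 ms

Fit slope and intercept:
  b = (1061 − 792) / (log₂ 32 − log₂ 10) = 269 / (5 − 3.3219) = 160.303 ms/bit
  a = 792 − 160.303 × 3.3219 = 259.485 ms
Then RT(12) = 259.485 + 160.303 × log₂ 12 = 259.485 + 160.303 × 3.5850 ≈ 834.165 ms.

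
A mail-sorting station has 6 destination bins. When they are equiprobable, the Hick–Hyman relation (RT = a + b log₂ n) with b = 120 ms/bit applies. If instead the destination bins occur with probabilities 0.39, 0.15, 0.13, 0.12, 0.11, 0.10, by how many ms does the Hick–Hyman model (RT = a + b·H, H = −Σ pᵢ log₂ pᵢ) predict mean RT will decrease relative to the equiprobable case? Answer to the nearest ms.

25 ms

Equiprobable entropy H₀ = log₂ 6 = 2.5850 bits.
Skewed entropy H = −Σ pᵢ log₂ pᵢ = 2.3725 bits.
ΔRT = b·(H₀ − H) = 120 × 0.2124 = 25.49 ms.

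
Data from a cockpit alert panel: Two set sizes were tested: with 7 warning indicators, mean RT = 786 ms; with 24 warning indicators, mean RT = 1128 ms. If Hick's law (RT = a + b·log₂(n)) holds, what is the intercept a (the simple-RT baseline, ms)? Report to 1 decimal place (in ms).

Slope: b = (1128 − 786) / (log₂ 24 − log₂ 7) = 342/1.7776 = 192.393 ms/bit.
a = RT₁ − b·log₂ n₁ = 786 − 192.393 × 2.8074 = 245.883 ms.

245.9 ms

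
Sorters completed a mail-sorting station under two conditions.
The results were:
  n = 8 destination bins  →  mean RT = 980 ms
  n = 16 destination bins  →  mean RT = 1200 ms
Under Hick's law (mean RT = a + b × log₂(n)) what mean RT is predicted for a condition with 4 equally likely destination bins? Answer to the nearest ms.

760 ms

With log₂ n on the abscissa the relation is linear; from the two conditions:
  b = (1200 − 980) / (log₂ 16 − log₂ 8) = 220 / (4 − 3) = 220 ms/bit
  a = 980 − 220 × 3 = 320 ms
Then RT(4) = 320 + 220 × log₂ 4 = 320 + 220 × 2 ≈ 760.000 ms.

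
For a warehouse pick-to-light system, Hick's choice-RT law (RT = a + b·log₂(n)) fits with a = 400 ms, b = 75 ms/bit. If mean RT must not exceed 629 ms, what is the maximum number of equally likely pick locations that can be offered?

Information budget: (629 − 400)/75 = 3.0533 bits, so n ≤ 2^3.0533 = 8.301 → at most 8.

8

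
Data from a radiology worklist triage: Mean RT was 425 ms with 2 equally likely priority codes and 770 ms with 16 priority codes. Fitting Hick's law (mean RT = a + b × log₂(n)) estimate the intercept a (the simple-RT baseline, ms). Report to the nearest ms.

Slope: b = (770 − 425) / (log₂ 16 − log₂ 2) = 345/3.0000 = 115 ms/bit.
Intercept: a = 425 − 115·log₂(2) = 310.000 ms.

310 ms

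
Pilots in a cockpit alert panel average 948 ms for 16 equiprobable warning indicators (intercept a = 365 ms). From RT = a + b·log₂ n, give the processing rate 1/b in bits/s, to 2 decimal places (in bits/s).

6.86 bits/s

Choice component = 948 − 365 = 583 ms over log₂(16) = 4 bits.
b = 583 / 4 = 145.750 ms/bit, so 1/b = 6.861 bits/s.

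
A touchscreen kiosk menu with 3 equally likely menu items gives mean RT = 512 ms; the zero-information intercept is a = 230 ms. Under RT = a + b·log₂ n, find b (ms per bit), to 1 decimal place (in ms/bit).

177.9 ms/bit

log₂(3) = 1.5850 bits.
b = (RT − a)/log₂ n = (512 − 230) / 1.5850 = 177.922 ms/bit.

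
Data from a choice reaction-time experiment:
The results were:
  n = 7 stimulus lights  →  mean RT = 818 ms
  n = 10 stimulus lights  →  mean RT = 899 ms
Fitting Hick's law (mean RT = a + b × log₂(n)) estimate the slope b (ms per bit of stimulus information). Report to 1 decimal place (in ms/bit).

b = (RT₂ − RT₁)/(log₂ n₂ − log₂ n₁) = (899 − 818)/(3.3219 − 2.8074) = 157.412 ms/bit.

157.4 ms/bit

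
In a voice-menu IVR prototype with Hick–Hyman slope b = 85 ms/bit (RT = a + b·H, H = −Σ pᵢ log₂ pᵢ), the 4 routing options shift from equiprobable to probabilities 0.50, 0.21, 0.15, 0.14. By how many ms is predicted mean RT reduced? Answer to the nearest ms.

Equiprobable entropy H₀ = log₂ 4 = 2.0000 bits.
Skewed entropy H = −Σ pᵢ log₂ pᵢ = 1.7805 bits.
ΔRT = b·(H₀ − H) = 85 × 0.2195 = 18.66 ms.

19 ms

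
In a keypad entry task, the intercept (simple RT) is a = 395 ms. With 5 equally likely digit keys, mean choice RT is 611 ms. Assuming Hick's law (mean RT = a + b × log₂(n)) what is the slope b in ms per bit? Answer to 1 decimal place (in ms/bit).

5 alternatives carry log₂ 5 = 2.3219 bits; the choice cost is 611 − 395 = 216 ms, so b = 216/2.3219 = 93.026 ms/bit.

93.0 ms/bit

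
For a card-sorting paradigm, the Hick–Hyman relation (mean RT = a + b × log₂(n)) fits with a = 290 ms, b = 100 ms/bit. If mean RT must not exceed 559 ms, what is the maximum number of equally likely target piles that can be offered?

6

Information budget: (559 − 290)/100 = 2.6900 bits, so n ≤ 2^2.6900 = 6.453 → at most 6.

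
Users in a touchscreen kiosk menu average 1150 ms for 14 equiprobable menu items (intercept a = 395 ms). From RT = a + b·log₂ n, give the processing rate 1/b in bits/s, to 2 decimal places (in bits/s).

5.04 bits/s

b = (1150 − 395)/log₂ 14 = 755/3.8074 = 198.300 ms per bit = 0.19830 s/bit; the reciprocal is 5.043 bits/s.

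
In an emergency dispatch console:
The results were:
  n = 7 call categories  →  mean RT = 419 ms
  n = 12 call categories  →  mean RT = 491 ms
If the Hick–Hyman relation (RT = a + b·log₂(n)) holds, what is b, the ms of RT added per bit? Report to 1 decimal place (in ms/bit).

92.6 ms/bit

b = (RT₂ − RT₁)/(log₂ n₂ − log₂ n₁) = (491 − 419)/(3.5850 − 2.8074) = 92.592 ms/bit.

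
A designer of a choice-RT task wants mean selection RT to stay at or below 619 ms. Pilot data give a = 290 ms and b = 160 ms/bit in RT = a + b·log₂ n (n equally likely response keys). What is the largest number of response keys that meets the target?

Set 290 + 160·log₂ n ≤ 619 → log₂ n ≤ (619 − 290)/160 = 2.0562.
So n ≤ 2^2.0562 = 4.159; the largest integer n is 4.

4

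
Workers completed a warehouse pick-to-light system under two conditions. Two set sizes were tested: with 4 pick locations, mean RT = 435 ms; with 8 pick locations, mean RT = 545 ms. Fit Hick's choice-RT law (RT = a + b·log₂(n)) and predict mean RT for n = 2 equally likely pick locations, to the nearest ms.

325 ms

With log₂ n on the abscissa the relation is linear; from the two conditions:
  b = (545 − 435) / (log₂ 8 − log₂ 4) = 110 / (3 − 2) = 110 ms/bit
  a = 435 − 110 × 2 = 215 ms
Then RT(2) = 215 + 110 × log₂ 2 = 215 + 110 × 1 ≈ 325.000 ms.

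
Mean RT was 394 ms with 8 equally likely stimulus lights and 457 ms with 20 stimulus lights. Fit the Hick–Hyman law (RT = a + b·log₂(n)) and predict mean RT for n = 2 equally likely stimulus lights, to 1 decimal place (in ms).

Fit slope and intercept:
  b = (457 − 394) / (log₂ 20 − log₂ 8) = 63 / (4.3219 − 3) = 47.658 ms/bit
  a = 394 − 47.658 × 3 = 251.027 ms
Then RT(2) = 251.027 + 47.658 × log₂ 2 = 251.027 + 47.658 × 1 ≈ 298.685 ms.

298.7 ms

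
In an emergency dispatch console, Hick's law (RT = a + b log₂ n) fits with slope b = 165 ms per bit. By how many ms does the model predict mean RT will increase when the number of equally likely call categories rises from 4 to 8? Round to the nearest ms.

165 ms

ΔRT = (a + b log₂ n₂) − (a + b log₂ n₁) = b·(log₂ n₂ − log₂ n₁).
log₂(8) − log₂(4) = log₂(8/4) = log₂(2) = 1.
ΔRT = 165 × 1.0000 = 165.000 ms.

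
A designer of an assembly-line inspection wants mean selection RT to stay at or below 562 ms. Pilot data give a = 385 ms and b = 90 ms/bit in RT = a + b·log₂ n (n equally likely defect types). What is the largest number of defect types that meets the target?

90·log₂ n ≤ 562 − 385 = 177, giving log₂ n ≤ 1.9667 and n ≤ 3.909. The largest whole number is 3.

3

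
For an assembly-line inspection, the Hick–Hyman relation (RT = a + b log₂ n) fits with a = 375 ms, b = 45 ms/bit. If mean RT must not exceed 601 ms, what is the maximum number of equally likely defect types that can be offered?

Set 375 + 45·log₂ n ≤ 601 → log₂ n ≤ (601 − 375)/45 = 5.0222.
So n ≤ 2^5.0222 = 32.497; the largest integer n is 32.

32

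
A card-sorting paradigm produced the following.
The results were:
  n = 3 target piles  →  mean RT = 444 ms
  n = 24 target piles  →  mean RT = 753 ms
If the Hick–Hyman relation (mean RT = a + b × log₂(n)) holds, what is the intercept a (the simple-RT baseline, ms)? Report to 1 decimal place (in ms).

280.7 ms

The slope on a log₂ axis is (753 − 444) / (4.5850 − 1.5850) = 103.000 ms/bit.
Intercept: a = 444 − 103.000·log₂(3) = 280.749 ms.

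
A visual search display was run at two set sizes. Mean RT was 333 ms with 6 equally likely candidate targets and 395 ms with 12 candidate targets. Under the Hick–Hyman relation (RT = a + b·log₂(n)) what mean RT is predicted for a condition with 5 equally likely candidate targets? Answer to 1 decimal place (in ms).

316.7 ms

Solve the two-equation system in a and b:
  b = (395 − 333) / (log₂ 12 − log₂ 6) = 62 / (3.5850 − 2.5850) = 62.000 ms/bit
  a = 333 − 62.000 × 2.5850 = 172.732 ms
Then RT(5) = 172.732 + 62.000 × log₂ 5 = 172.732 + 62.000 × 2.3219 ≈ 316.692 ms.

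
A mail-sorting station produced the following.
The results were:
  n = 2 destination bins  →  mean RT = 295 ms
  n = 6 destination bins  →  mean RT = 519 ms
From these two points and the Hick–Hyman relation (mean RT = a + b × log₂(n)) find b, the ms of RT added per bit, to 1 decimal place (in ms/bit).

b = (RT₂ − RT₁)/(log₂ n₂ − log₂ n₁) = (519 − 295)/(2.5850 − 1) = 141.328 ms/bit.

141.3 ms/bit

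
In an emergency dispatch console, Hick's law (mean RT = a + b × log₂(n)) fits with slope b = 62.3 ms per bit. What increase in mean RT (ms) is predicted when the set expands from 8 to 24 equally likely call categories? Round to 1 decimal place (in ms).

ΔRT = (a + b log₂ n₂) − (a + b log₂ n₁) = b·(log₂ n₂ − log₂ n₁).
log₂(24) − log₂(8) = 4.5850 − 3 = 1.5850.
ΔRT = 62.3 × 1.5850 = 98.743 ms.

98.7 ms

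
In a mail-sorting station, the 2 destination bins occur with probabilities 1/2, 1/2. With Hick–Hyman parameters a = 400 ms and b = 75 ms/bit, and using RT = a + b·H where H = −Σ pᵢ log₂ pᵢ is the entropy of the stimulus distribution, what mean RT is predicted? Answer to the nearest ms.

475 ms

Each term −pᵢ log₂ pᵢ: 0.5·1 + 0.5·1; summed, H = 1.000 bits.
Mean RT = a + bH = 400 + 75·1.000 = 475.00 ms.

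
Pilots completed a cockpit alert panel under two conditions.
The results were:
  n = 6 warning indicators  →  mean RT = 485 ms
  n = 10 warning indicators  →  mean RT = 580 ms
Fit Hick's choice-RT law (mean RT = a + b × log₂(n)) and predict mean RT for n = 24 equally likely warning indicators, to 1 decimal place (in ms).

RT is linear in log₂ n, so two points fix the line:
  b = (580 − 485) / (log₂ 10 − log₂ 6) = 95 / (3.3219 − 2.5850) = 128.907 ms/bit
  a = 485 − 128.907 × 2.5850 = 151.780 ms
Then RT(24) = 151.780 + 128.907 × log₂ 24 = 151.780 + 128.907 × 4.5850 ≈ 742.814 ms.

742.8 ms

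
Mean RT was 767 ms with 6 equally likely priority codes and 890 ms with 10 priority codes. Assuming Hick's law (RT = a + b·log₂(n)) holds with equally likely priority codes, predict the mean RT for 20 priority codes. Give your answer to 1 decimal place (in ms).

With log₂ n on the abscissa the relation is linear; from the two conditions:
  b = (890 − 767) / (log₂ 10 − log₂ 6) = 123 / (3.3219 − 2.5850) = 166.901 ms/bit
  a = 767 − 166.901 × 2.5850 = 335.568 ms
Then RT(20) = 335.568 + 166.901 × log₂ 20 = 335.568 + 166.901 × 4.3219 ≈ 1056.901 ms.

1056.9 ms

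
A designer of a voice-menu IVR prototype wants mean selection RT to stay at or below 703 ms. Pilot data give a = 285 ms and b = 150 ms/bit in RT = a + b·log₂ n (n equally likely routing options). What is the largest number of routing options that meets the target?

150·log₂ n ≤ 703 − 285 = 418, giving log₂ n ≤ 2.7867 and n ≤ 6.900. The largest whole number is 6.

6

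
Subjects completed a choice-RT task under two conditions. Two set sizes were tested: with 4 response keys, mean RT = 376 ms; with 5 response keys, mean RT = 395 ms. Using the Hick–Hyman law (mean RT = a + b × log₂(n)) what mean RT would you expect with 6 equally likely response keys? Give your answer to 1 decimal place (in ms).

410.5 ms

With log₂ n on the abscissa the relation is linear; from the two conditions:
  b = (395 − 376) / (log₂ 5 − log₂ 4) = 19 / (2.3219 − 2) = 59.019 ms/bit
  a = 376 − 59.019 × 2 = 257.961 ms
Then RT(6) = 257.961 + 59.019 × log₂ 6 = 257.961 + 59.019 × 2.5850 ≈ 410.524 ms.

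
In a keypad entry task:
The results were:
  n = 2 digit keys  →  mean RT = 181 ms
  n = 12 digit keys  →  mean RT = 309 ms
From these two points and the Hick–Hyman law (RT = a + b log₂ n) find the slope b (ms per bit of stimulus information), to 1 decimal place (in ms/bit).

49.5 ms/bit

The slope on a log₂ axis is (309 − 181) / (3.5850 − 1) = 49.517 ms/bit.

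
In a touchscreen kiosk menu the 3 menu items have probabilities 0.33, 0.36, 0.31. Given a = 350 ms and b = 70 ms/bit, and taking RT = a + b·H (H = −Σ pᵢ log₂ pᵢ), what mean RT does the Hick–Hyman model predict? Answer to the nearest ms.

H = 0.33·log₂(1/0.33) + 0.36·log₂(1/0.36) + 0.31·log₂(1/0.31) = 1.5822 bits.
RT = 350 + 70 × 1.5822 = 460.76 ms.

461 ms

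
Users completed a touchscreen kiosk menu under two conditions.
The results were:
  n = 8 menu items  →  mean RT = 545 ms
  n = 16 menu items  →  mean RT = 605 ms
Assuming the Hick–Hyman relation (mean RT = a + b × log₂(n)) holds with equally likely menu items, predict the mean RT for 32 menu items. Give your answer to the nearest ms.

665 ms

RT is linear in log₂ n, so two points fix the line:
  b = (605 − 545) / (log₂ 16 − log₂ 8) = 60 / (4 − 3) = 60 ms/bit
  a = 545 − 60 × 3 = 365 ms
Then RT(32) = 365 + 60 × log₂ 32 = 365 + 60 × 5 ≈ 665.000 ms.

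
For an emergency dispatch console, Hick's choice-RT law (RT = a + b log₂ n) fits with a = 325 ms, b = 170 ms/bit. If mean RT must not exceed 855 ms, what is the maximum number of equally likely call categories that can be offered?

8

170·log₂ n ≤ 855 − 325 = 530, giving log₂ n ≤ 3.1176 and n ≤ 8.680. The largest whole number is 8.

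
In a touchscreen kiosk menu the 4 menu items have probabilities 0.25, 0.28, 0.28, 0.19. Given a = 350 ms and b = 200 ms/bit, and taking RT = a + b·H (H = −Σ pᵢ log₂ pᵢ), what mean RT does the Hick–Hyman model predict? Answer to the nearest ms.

H = 0.25·log₂(1/0.25) + 0.28·log₂(1/0.28) + 0.28·log₂(1/0.28) + 0.19·log₂(1/0.19) = 1.9837 bits.
RT = 350 + 200 × 1.9837 = 746.73 ms.

747 ms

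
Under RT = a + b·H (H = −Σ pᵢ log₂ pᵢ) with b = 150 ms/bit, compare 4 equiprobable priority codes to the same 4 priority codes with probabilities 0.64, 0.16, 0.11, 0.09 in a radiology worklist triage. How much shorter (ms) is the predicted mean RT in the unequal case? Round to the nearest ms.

The RT saving is b·ΔH. Equiprobable H₀ = log₂(4) = 2.0000 bits; with the given probabilities H = 1.4980 bits.
b·(H₀ − H) = 150 × (2.0000 − 1.4980) = 75.30 ms.

75 ms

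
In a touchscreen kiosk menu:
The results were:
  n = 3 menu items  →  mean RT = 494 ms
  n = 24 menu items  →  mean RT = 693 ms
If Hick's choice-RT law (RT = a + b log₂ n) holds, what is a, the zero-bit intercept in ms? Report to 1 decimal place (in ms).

388.9 ms

Slope: b = (693 − 494) / (log₂ 24 − log₂ 3) = 199/3.0000 = 66.333 ms/bit.
Intercept: a = 494 − 66.333·log₂(3) = 388.864 ms.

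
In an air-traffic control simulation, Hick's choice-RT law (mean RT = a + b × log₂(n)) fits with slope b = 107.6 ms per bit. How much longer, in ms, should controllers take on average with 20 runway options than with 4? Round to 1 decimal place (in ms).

249.8 ms

ΔRT = (a + b log₂ n₂) − (a + b log₂ n₁) = b·(log₂ n₂ − log₂ n₁).
log₂(20) − log₂(4) = 4.3219 − 2 = 2.3219.
ΔRT = 107.6 × 2.3219 = 249.839 ms.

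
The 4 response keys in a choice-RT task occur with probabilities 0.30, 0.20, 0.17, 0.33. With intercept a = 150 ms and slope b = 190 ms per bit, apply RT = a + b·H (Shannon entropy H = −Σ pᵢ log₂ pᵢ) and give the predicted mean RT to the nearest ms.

H = 0.30·log₂(1/0.30) + 0.20·log₂(1/0.20) + 0.17·log₂(1/0.17) + 0.33·log₂(1/0.33) = 1.9479 bits.
RT = 150 + 190 × 1.9479 = 520.10 ms.

520 ms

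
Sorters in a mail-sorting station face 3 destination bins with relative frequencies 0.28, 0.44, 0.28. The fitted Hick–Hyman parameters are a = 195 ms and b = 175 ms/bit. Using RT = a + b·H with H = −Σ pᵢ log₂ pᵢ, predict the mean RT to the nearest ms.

H = 0.28·log₂(1/0.28) + 0.44·log₂(1/0.44) + 0.28·log₂(1/0.28) = 1.5496 bits.
RT = 195 + 175 × 1.5496 = 466.18 ms.

466 ms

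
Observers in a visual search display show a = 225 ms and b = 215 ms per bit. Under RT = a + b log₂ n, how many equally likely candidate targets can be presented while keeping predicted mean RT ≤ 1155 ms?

20

215·log₂ n ≤ 1155 − 225 = 930, giving log₂ n ≤ 4.3256 and n ≤ 20.051. The largest whole number is 20.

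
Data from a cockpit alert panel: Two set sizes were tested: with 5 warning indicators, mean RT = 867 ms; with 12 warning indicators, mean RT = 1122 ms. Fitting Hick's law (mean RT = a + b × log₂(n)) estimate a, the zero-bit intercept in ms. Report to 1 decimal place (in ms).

Slope: b = (1122 − 867) / (log₂ 12 − log₂ 5) = 255/1.2630 = 201.895 ms/bit.
Intercept: a = 867 − 201.895·log₂(5) = 398.215 ms.

398.2 ms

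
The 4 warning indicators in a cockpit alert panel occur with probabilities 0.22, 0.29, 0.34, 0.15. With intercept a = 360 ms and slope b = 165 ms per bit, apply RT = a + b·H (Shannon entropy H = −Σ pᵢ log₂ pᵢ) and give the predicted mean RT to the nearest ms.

H = 0.22·log₂(1/0.22) + 0.29·log₂(1/0.29) + 0.34·log₂(1/0.34) + 0.15·log₂(1/0.15) = 1.9382 bits.
RT = 360 + 165 × 1.9382 = 679.80 ms.

680 ms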